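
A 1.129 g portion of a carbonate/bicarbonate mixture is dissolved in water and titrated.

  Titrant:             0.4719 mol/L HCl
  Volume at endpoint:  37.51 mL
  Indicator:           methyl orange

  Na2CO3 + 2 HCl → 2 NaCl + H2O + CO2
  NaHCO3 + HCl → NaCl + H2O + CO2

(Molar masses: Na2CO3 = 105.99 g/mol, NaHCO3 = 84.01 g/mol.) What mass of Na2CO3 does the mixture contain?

n(HCl) = 0.03751 × 0.4719 = 0.01770 mol
Let x = n(Na2CO3), y = n(NaHCO3).
Titrant: 2x + 1y = 0.01770;  mass: 105.99x + 84.01y = 1.129
Solving, x = 5.772 × 10^-3 mol, y = 6.156 × 10^-3 mol
mass of Na2CO3 = 5.772 × 10^-3 × 105.99 = 0.6118 g

0.6118 g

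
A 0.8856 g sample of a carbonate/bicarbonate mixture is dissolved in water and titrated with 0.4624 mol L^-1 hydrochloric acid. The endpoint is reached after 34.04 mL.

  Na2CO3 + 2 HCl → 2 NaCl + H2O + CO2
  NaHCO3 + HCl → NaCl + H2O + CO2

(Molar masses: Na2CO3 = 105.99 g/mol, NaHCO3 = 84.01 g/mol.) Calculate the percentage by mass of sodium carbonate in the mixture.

84.26 %

n(HCl) = 0.03404 × 0.4624 = 0.01574 mol
Let x = n(Na2CO3), y = n(NaHCO3).
Titrant: 2x + 1y = 0.01574;  mass: 105.99x + 84.01y = 0.8856
Solving, x = 7.041 × 10^-3 mol, y = 1.659 × 10^-3 mol
mass of Na2CO3 = 7.041 × 10^-3 × 105.99 = 0.7462 g
% Na2CO3 = 0.7462 / 0.8856 × 100 = 84.26 %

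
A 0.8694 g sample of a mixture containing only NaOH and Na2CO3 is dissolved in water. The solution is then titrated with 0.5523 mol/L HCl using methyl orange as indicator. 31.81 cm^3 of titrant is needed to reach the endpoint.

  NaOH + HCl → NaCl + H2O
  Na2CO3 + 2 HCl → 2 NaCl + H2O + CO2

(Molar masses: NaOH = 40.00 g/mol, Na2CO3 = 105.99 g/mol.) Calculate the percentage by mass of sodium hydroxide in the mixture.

21.83 %

n(HCl) = 0.03181 × 0.5523 = 0.01757 mol
Let x = n(NaOH), y = n(Na2CO3).
Titrant: 1x + 2y = 0.01757;  mass: 40.00x + 105.99y = 0.8694
Solving, x = 4.744 × 10^-3 mol, y = 6.412 × 10^-3 mol
mass of NaOH = 4.744 × 10^-3 × 40.00 = 0.1898 g
% NaOH = 0.1898 / 0.8694 × 100 = 21.83 %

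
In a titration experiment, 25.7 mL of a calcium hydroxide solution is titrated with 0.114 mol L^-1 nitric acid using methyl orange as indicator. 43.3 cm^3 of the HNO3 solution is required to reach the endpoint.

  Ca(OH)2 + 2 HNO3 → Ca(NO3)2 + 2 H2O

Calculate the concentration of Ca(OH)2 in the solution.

n(HNO3) = 0.0433 L × 0.114 mol/L = 4.94 × 10^-3 mol
From the 1:2 mole ratio, n(Ca(OH)2) = 1/2 × 4.94 × 10^-3 = 2.47 × 10^-3 mol
[Ca(OH)2] = 2.47 × 10^-3 mol / 0.0257 L = 0.0960 mol/L

0.0960 mol/L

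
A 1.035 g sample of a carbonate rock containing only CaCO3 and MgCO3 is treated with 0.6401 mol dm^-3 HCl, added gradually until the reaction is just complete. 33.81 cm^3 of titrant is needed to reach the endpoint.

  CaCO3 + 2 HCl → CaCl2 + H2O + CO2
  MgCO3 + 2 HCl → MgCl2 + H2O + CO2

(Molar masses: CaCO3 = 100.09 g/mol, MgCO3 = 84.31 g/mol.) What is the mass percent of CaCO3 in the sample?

n(HCl) = 0.03381 × 0.6401 = 0.02164 mol
Let x = n(CaCO3), y = n(MgCO3).
Titrant: 2x + 2y = 0.02164;  mass: 100.09x + 84.31y = 1.035
Solving, x = 7.775 × 10^-3 mol, y = 3.046 × 10^-3 mol
mass of CaCO3 = 7.775 × 10^-3 × 100.09 = 0.7782 g
% CaCO3 = 0.7782 / 1.035 × 100 = 75.19 %

75.19 %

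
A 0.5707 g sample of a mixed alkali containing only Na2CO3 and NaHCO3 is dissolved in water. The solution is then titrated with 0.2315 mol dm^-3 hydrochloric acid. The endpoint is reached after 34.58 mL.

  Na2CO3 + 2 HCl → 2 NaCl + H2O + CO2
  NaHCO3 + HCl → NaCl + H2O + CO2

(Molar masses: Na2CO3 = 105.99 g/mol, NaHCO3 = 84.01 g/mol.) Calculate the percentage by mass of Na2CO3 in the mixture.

n(HCl) = 0.03458 × 0.2315 = 8.005 × 10^-3 mol
Let x = n(Na2CO3), y = n(NaHCO3).
Titrant: 2x + 1y = 8.005 × 10^-3;  mass: 105.99x + 84.01y = 0.5707
Solving, x = 1.642 × 10^-3 mol, y = 4.722 × 10^-3 mol
mass of Na2CO3 = 1.642 × 10^-3 × 105.99 = 0.1740 g
% Na2CO3 = 0.1740 / 0.5707 × 100 = 30.49 %

30.49 %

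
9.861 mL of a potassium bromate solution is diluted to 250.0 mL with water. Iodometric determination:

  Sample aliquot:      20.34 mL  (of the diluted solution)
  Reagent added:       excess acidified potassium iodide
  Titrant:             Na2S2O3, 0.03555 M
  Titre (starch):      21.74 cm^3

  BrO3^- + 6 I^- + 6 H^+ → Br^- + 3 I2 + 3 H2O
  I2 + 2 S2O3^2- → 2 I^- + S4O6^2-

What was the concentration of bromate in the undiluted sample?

n(S2O3^2-) = 0.02174 × 0.03555 = 7.729 × 10^-4 mol
n(I2) = n(S2O3^2-)/2 = 3.864 × 10^-4 mol
From the 1:3 ratio, n(BrO3^-) in the aliquot = 1/3 × 3.864 × 10^-4 = 1.288 × 10^-4 mol
[BrO3^-]_dilute = 1.288 × 10^-4 / 0.02034 = 0.006333 mol/L
[BrO3^-]_original = 0.006333 × 250.0/9.861 = 0.1606 mol/L

0.1606 M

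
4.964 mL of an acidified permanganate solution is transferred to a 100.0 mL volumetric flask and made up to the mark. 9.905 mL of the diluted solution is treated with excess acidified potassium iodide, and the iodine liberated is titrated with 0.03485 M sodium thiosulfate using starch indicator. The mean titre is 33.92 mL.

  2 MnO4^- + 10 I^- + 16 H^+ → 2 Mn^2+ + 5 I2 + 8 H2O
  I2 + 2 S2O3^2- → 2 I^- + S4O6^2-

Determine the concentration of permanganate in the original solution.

n(S2O3^2-) = 0.03392 × 0.03485 = 1.182 × 10^-3 mol
n(I2) = n(S2O3^2-)/2 = 5.911 × 10^-4 mol
From the 2:5 ratio, n(MnO4^-) in the aliquot = 2/5 × 5.911 × 10^-4 = 2.364 × 10^-4 mol
[MnO4^-]_dilute = 2.364 × 10^-4 / 0.009905 = 0.02387 mol/L
[MnO4^-]_original = 0.02387 × 100.0/4.964 = 0.4808 mol/L

0.4808 M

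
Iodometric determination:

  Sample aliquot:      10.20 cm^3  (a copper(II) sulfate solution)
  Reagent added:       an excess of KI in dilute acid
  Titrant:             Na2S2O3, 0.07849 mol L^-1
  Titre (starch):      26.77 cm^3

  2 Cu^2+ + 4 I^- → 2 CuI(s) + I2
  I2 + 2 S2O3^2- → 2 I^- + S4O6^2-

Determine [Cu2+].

0.2060 mol/L

n(S2O3^2-) = 0.02677 × 0.07849 = 2.101 × 10^-3 mol
n(I2) = n(S2O3^2-)/2 = 1.051 × 10^-3 mol
From the 2:1 ratio, n(Cu2+) in the aliquot = 2/1 × 1.051 × 10^-3 = 2.101 × 10^-3 mol
[Cu2+] = 2.101 × 10^-3 / 0.01020 = 0.2060 mol/L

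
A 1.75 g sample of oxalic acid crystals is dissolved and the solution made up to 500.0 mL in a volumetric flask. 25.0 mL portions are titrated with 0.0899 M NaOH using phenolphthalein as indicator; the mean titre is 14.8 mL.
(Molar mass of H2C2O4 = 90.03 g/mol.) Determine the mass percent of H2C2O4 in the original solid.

68.4 %

H2C2O4 + 2 NaOH → Na2C2O4 + 2 H2O
n(NaOH) per titration = 0.0148 × 0.0899 = 1.33 × 10^-3 mol
From the 1:2 ratio, n(H2C2O4) in each aliquot = 1/2 × 1.33 × 10^-3 = 6.65 × 10^-4 mol
n(H2C2O4) in the whole flask = 6.65 × 10^-4 × 500.0/25.0 = 0.0133 mol
mass of H2C2O4 = 0.0133 × 90.03 = 1.20 g
% H2C2O4 = 1.20 / 1.75 × 100 = 68.4 %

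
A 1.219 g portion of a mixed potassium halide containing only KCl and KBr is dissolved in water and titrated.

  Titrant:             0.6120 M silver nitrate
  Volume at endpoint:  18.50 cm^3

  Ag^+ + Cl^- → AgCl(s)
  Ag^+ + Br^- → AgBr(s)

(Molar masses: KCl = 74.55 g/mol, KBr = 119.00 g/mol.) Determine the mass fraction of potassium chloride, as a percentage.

n(AgNO3) = 0.01850 × 0.6120 = 0.01132 mol
Let x = n(KCl), y = n(KBr).
Titrant: 1x + 1y = 0.01132;  mass: 74.55x + 119.00y = 1.219
Solving, x = 2.887 × 10^-3 mol, y = 8.435 × 10^-3 mol
mass of KCl = 2.887 × 10^-3 × 74.55 = 0.2152 g
% KCl = 0.2152 / 1.219 × 100 = 17.65 %

17.65 %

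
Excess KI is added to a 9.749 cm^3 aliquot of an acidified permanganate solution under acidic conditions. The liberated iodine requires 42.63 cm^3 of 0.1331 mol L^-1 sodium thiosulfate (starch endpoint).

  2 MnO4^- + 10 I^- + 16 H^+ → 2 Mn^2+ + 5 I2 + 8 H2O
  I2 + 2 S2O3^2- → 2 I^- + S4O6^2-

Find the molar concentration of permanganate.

n(S2O3^2-) = 0.04263 × 0.1331 = 5.674 × 10^-3 mol
n(I2) = n(S2O3^2-)/2 = 2.837 × 10^-3 mol
From the 2:5 ratio, n(MnO4^-) in the aliquot = 2/5 × 2.837 × 10^-3 = 1.135 × 10^-3 mol
[MnO4^-] = 1.135 × 10^-3 / 0.009749 = 0.1164 mol/L

0.1164 mol/L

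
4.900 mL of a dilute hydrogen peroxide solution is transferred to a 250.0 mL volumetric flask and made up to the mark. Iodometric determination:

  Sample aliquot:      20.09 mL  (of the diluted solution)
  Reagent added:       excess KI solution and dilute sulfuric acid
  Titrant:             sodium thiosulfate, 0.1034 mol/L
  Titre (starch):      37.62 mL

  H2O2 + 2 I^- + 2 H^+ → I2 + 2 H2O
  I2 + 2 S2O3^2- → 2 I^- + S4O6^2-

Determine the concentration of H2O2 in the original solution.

n(S2O3^2-) = 0.03762 × 0.1034 = 3.890 × 10^-3 mol
n(I2) = n(S2O3^2-)/2 = 1.945 × 10^-3 mol
n(H2O2) in the aliquot = 1.945 × 10^-3 mol (1:1 ratio)
[H2O2]_dilute = 1.945 × 10^-3 / 0.02009 = 0.09681 mol/L
[H2O2]_original = 0.09681 × 250.0/4.900 = 4.939 mol/L

4.939 mol/L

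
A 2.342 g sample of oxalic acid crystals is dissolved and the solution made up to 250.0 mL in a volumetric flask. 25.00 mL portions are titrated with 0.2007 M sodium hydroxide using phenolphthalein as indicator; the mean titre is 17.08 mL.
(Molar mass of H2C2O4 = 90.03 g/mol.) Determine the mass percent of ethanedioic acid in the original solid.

H2C2O4 + 2 NaOH → Na2C2O4 + 2 H2O
n(NaOH) per titration = 0.01708 × 0.2007 = 3.428 × 10^-3 mol
From the 1:2 ratio, n(H2C2O4) in each aliquot = 1/2 × 3.428 × 10^-3 = 1.714 × 10^-3 mol
n(H2C2O4) in the whole flask = 1.714 × 10^-3 × 250.0/25.00 = 0.01714 mol
mass of H2C2O4 = 0.01714 × 90.03 = 1.543 g
% H2C2O4 = 1.543 / 2.342 × 100 = 65.89 %

65.89 %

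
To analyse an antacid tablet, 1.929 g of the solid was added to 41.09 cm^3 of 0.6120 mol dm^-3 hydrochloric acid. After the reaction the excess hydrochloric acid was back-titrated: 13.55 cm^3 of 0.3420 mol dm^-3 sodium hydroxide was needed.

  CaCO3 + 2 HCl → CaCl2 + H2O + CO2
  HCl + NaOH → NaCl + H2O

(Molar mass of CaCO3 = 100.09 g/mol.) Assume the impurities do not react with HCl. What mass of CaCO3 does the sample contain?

n(HCl) added = 0.04109 × 0.6120 = 0.02515 mol
n(NaOH) used in back-titration = 0.01355 × 0.3420 = 4.634 × 10^-3 mol
n(HCl) left over = 4.634 × 10^-3 mol (1:1 ratio)
n(HCl) consumed by analyte = 0.02515 − 4.634 × 10^-3 = 0.02051 mol
From the 1:2 ratio, n(CaCO3) = 1/2 × 0.02051 = 0.01026 mol
mass of CaCO3 = 0.01026 × 100.09 = 1.027 g

1.027 g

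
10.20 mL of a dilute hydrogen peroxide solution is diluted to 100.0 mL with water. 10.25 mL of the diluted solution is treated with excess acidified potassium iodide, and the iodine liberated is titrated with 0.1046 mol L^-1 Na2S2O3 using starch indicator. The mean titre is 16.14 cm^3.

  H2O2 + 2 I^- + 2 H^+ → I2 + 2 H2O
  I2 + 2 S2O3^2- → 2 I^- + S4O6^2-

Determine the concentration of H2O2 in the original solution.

n(S2O3^2-) = 0.01614 × 0.1046 = 1.688 × 10^-3 mol
n(I2) = n(S2O3^2-)/2 = 8.441 × 10^-4 mol
n(H2O2) in the aliquot = 8.441 × 10^-4 mol (1:1 ratio)
[H2O2]_dilute = 8.441 × 10^-4 / 0.01025 = 0.08235 mol/L
[H2O2]_original = 0.08235 × 100.0/10.20 = 0.8074 mol/L

0.8074 mol/L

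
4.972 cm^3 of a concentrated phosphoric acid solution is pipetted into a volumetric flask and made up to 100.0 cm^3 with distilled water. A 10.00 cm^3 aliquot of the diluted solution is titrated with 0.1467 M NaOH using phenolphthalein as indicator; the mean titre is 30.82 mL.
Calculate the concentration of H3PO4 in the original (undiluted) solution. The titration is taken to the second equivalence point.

H3PO4 + 2 NaOH → Na2HPO4 + 2 H2O
n(NaOH) = 0.03082 × 0.1467 = 4.521 × 10^-3 mol
From the 1:2 ratio, n(H3PO4) in the aliquot = 1/2 × 4.521 × 10^-3 = 2.261 × 10^-3 mol
[H3PO4]_dilute = 2.261 × 10^-3 / 0.01000 = 0.2261 mol/L
Dilution factor = 100.0 / 4.972 = 20.11
[H3PO4]_stock = 0.2261 × 20.11 = 4.547 mol/L

4.547 M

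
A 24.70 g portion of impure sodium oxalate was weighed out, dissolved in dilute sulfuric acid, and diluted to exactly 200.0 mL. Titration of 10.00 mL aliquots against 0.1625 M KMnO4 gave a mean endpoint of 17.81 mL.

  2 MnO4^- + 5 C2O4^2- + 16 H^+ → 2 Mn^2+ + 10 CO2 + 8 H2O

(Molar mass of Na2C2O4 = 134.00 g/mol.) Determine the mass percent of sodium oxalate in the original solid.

n(KMnO4) per titration = 0.01781 × 0.1625 = 2.894 × 10^-3 mol
From the 5:2 ratio, n(Na2C2O4) in each aliquot = 5/2 × 2.894 × 10^-3 = 7.235 × 10^-3 mol
n(Na2C2O4) in the whole flask = 7.235 × 10^-3 × 200.0/10.00 = 0.1447 mol
mass of Na2C2O4 = 0.1447 × 134.00 = 19.39 g
% Na2C2O4 = 19.39 / 24.70 × 100 = 78.50 %

78.50 %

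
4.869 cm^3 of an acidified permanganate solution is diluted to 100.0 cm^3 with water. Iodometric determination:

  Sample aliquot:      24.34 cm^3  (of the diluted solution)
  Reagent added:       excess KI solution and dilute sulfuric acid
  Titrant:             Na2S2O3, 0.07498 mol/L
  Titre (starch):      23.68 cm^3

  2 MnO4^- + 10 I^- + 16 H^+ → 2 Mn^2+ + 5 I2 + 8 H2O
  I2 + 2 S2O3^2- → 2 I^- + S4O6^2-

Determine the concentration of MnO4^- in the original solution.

0.2996 mol/L

n(S2O3^2-) = 0.02368 × 0.07498 = 1.776 × 10^-3 mol
n(I2) = n(S2O3^2-)/2 = 8.878 × 10^-4 mol
From the 2:5 ratio, n(MnO4^-) in the aliquot = 2/5 × 8.878 × 10^-4 = 3.551 × 10^-4 mol
[MnO4^-]_dilute = 3.551 × 10^-4 / 0.02434 = 0.01459 mol/L
[MnO4^-]_original = 0.01459 × 100.0/4.869 = 0.2996 mol/L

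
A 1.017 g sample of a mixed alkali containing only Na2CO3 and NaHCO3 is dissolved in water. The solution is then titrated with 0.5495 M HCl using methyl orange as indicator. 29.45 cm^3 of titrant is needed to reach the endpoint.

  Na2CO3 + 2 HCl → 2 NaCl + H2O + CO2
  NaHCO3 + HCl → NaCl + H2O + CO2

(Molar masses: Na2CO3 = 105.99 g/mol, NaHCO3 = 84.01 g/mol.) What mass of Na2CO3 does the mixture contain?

0.5853 g

n(HCl) = 0.02945 × 0.5495 = 0.01618 mol
Let x = n(Na2CO3), y = n(NaHCO3).
Titrant: 2x + 1y = 0.01618;  mass: 105.99x + 84.01y = 1.017
Solving, x = 5.522 × 10^-3 mol, y = 5.139 × 10^-3 mol
mass of Na2CO3 = 5.522 × 10^-3 × 105.99 = 0.5853 g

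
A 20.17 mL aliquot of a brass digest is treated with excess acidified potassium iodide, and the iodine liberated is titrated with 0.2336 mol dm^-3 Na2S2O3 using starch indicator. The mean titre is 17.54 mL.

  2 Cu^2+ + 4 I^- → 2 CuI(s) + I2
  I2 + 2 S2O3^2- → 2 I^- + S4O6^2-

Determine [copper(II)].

n(S2O3^2-) = 0.01754 × 0.2336 = 4.097 × 10^-3 mol
n(I2) = n(S2O3^2-)/2 = 2.049 × 10^-3 mol
From the 2:1 ratio, n(Cu2+) in the aliquot = 2/1 × 2.049 × 10^-3 = 4.097 × 10^-3 mol
[Cu2+] = 4.097 × 10^-3 / 0.02017 = 0.2031 mol/L

0.2031 mol/L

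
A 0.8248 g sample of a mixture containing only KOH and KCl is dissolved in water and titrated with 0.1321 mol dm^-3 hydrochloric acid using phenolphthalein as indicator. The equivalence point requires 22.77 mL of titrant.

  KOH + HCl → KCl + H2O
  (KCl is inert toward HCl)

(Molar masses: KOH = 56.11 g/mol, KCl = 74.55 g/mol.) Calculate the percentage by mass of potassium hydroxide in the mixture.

n(HCl) = 0.02277 × 0.1321 = 3.008 × 10^-3 mol
Let x = n(KOH), y = n(KCl).
Titrant: 1x = 3.008 × 10^-3;  mass: 56.11x + 74.55y = 0.8248
Solving, x = 3.008 × 10^-3 mol, y = 8.800 × 10^-3 mol
mass of KOH = 3.008 × 10^-3 × 56.11 = 0.1688 g
% KOH = 0.1688 / 0.8248 × 100 = 20.46 %

20.46 %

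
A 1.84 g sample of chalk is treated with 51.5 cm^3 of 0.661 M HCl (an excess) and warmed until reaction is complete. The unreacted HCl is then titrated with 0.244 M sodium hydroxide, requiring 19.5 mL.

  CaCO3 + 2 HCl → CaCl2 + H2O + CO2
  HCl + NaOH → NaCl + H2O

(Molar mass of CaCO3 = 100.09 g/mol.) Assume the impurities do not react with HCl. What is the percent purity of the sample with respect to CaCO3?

79.6 %

n(HCl) added = 0.0515 × 0.661 = 0.0340 mol
n(NaOH) used in back-titration = 0.0195 × 0.244 = 4.76 × 10^-3 mol
n(HCl) left over = 4.76 × 10^-3 mol (1:1 ratio)
n(HCl) consumed by analyte = 0.0340 − 4.76 × 10^-3 = 0.0293 mol
From the 1:2 ratio, n(CaCO3) = 1/2 × 0.0293 = 0.0146 mol
mass of CaCO3 = 0.0146 × 100.09 = 1.47 g
% CaCO3 = 1.47 / 1.84 × 100 = 79.6 %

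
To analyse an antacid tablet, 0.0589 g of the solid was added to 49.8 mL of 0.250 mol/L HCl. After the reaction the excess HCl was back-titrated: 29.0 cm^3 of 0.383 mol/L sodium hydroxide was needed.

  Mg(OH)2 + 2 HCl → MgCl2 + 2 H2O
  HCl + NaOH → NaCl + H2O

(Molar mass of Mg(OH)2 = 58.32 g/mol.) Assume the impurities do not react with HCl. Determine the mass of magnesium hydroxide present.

0.0392 g

n(HCl) added = 0.0498 × 0.250 = 0.0124 mol
n(NaOH) used in back-titration = 0.0290 × 0.383 = 0.0111 mol
n(HCl) left over = 0.0111 mol (1:1 ratio)
n(HCl) consumed by analyte = 0.0124 − 0.0111 = 1.34 × 10^-3 mol
From the 1:2 ratio, n(Mg(OH)2) = 1/2 × 1.34 × 10^-3 = 6.72 × 10^-4 mol
mass of Mg(OH)2 = 6.72 × 10^-4 × 58.32 = 0.0392 g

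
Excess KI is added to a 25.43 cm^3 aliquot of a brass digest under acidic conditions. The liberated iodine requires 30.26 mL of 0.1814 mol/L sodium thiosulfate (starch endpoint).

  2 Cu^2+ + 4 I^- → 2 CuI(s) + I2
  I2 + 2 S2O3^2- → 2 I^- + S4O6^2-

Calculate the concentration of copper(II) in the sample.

0.2159 mol/L

n(S2O3^2-) = 0.03026 × 0.1814 = 5.489 × 10^-3 mol
n(I2) = n(S2O3^2-)/2 = 2.745 × 10^-3 mol
From the 2:1 ratio, n(Cu2+) in the aliquot = 2/1 × 2.745 × 10^-3 = 5.489 × 10^-3 mol
[Cu2+] = 5.489 × 10^-3 / 0.02543 = 0.2159 mol/L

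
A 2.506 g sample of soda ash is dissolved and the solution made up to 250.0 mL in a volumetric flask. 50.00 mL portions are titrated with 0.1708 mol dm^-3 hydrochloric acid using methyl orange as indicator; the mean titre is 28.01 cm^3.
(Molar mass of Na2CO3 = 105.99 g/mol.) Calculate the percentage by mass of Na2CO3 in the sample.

50.59 %

Na2CO3 + 2 HCl → 2 NaCl + H2O + CO2
n(HCl) per titration = 0.02801 × 0.1708 = 4.784 × 10^-3 mol
From the 1:2 ratio, n(Na2CO3) in each aliquot = 1/2 × 4.784 × 10^-3 = 2.392 × 10^-3 mol
n(Na2CO3) in the whole flask = 2.392 × 10^-3 × 250.0/50.00 = 0.01196 mol
mass of Na2CO3 = 0.01196 × 105.99 = 1.268 g
% Na2CO3 = 1.268 / 2.506 × 100 = 50.59 %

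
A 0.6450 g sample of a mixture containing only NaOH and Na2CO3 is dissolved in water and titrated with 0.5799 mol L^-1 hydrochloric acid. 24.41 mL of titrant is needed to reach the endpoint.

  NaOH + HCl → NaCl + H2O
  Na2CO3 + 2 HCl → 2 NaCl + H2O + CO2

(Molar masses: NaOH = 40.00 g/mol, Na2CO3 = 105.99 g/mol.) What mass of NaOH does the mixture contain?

n(HCl) = 0.02441 × 0.5799 = 0.01416 mol
Let x = n(NaOH), y = n(Na2CO3).
Titrant: 1x + 2y = 0.01416;  mass: 40.00x + 105.99y = 0.6450
Solving, x = 8.093 × 10^-3 mol, y = 3.031 × 10^-3 mol
mass of NaOH = 8.093 × 10^-3 × 40.00 = 0.3237 g

0.3237 g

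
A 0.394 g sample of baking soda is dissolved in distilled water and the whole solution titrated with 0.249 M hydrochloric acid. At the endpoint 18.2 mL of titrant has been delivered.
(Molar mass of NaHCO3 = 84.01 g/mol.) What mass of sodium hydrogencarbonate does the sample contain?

NaHCO3 + HCl → NaCl + H2O + CO2
n(HCl) = 0.0182 L × 0.249 mol/L = 4.53 × 10^-3 mol
n(NaHCO3) = 4.53 × 10^-3 mol (1:1 ratio)
mass of NaHCO3 = 4.53 × 10^-3 × 84.01 g/mol = 0.381 g

0.381 g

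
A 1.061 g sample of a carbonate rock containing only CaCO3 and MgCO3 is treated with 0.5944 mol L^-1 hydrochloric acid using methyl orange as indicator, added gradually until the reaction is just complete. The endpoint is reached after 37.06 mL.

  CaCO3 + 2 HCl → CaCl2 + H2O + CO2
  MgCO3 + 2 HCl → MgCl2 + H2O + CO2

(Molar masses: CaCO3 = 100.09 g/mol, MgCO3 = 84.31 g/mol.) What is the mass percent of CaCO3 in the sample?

n(HCl) = 0.03706 × 0.5944 = 0.02203 mol
Let x = n(CaCO3), y = n(MgCO3).
Titrant: 2x + 2y = 0.02203;  mass: 100.09x + 84.31y = 1.061
Solving, x = 8.390 × 10^-3 mol, y = 2.624 × 10^-3 mol
mass of CaCO3 = 8.390 × 10^-3 × 100.09 = 0.8397 g
% CaCO3 = 0.8397 / 1.061 × 100 = 79.15 %

79.15 %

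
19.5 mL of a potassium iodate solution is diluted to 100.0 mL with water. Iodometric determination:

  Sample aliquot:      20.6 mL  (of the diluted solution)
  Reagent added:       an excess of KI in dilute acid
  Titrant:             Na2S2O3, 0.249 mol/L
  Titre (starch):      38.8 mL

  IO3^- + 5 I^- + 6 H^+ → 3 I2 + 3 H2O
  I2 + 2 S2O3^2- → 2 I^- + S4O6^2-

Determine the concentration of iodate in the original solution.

0.401 mol/L

n(S2O3^2-) = 0.0388 × 0.249 = 9.66 × 10^-3 mol
n(I2) = n(S2O3^2-)/2 = 4.83 × 10^-3 mol
From the 1:3 ratio, n(IO3^-) in the aliquot = 1/3 × 4.83 × 10^-3 = 1.61 × 10^-3 mol
[IO3^-]_dilute = 1.61 × 10^-3 / 0.0206 = 0.0782 mol/L
[IO3^-]_original = 0.0782 × 100.0/19.5 = 0.401 mol/L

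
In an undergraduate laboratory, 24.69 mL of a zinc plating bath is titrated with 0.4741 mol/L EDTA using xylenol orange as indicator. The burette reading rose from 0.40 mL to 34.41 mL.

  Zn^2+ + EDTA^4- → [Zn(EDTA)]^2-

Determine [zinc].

n(EDTA) = 0.03401 L × 0.4741 mol/L = 0.01612 mol
n(Zn2+) = 0.01612 mol (1:1 mole ratio)
[Zn2+] = 0.01612 mol / 0.02469 L = 0.6531 mol/L

0.6531 mol/L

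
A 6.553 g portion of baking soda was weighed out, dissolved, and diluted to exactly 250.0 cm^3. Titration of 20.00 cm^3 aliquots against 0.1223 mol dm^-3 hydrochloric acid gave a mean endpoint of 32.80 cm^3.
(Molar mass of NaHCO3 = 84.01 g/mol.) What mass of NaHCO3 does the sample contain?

NaHCO3 + HCl → NaCl + H2O + CO2
n(HCl) per titration = 0.03280 × 0.1223 = 4.011 × 10^-3 mol
n(NaHCO3) in each aliquot = 4.011 × 10^-3 mol (1:1 ratio)
n(NaHCO3) in the whole flask = 4.011 × 10^-3 × 250.0/20.00 = 0.05014 mol
mass of NaHCO3 = 0.05014 × 84.01 = 4.213 g

4.213 g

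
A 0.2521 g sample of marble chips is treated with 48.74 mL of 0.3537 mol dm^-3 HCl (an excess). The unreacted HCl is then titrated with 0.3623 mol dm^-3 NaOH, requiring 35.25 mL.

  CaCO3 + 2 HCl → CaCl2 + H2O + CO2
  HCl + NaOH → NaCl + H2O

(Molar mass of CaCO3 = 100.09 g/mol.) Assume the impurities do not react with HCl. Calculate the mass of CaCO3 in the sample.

n(HCl) added = 0.04874 × 0.3537 = 0.01724 mol
n(NaOH) used in back-titration = 0.03525 × 0.3623 = 0.01277 mol
n(HCl) left over = 0.01277 mol (1:1 ratio)
n(HCl) consumed by analyte = 0.01724 − 0.01277 = 4.468 × 10^-3 mol
From the 1:2 ratio, n(CaCO3) = 1/2 × 4.468 × 10^-3 = 2.234 × 10^-3 mol
mass of CaCO3 = 2.234 × 10^-3 × 100.09 = 0.2236 g

0.2236 g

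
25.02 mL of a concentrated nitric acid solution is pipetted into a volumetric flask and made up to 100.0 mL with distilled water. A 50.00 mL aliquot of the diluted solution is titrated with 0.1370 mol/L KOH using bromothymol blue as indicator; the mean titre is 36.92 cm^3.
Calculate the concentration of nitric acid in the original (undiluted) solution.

0.4043 mol/L

HNO3 + KOH → KNO3 + H2O
n(KOH) = 0.03692 × 0.1370 = 5.058 × 10^-3 mol
n(HNO3) in the aliquot = 5.058 × 10^-3 mol (1:1 ratio)
[HNO3]_dilute = 5.058 × 10^-3 / 0.05000 = 0.1012 mol/L
Dilution factor = 100.0 / 25.02 = 3.997
[HNO3]_stock = 0.1012 × 3.997 = 0.4043 mol/L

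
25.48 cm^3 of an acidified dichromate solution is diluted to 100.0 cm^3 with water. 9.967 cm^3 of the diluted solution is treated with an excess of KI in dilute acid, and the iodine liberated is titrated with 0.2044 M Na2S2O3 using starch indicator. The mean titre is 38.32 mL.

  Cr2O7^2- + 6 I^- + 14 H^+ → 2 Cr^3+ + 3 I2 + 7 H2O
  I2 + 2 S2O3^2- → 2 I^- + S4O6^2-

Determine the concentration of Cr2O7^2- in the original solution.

n(S2O3^2-) = 0.03832 × 0.2044 = 7.833 × 10^-3 mol
n(I2) = n(S2O3^2-)/2 = 3.916 × 10^-3 mol
From the 1:3 ratio, n(Cr2O7^2-) in the aliquot = 1/3 × 3.916 × 10^-3 = 1.305 × 10^-3 mol
[Cr2O7^2-]_dilute = 1.305 × 10^-3 / 0.009967 = 0.1310 mol/L
[Cr2O7^2-]_original = 0.1310 × 100.0/25.48 = 0.5140 mol/L

0.5140 M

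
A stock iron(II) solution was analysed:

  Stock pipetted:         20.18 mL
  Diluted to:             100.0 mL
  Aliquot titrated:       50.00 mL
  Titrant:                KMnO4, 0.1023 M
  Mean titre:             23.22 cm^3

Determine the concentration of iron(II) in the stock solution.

MnO4^- + 5 Fe^2+ + 8 H^+ → Mn^2+ + 5 Fe^3+ + 4 H2O
n(KMnO4) = 0.02322 × 0.1023 = 2.375 × 10^-3 mol
From the 5:1 ratio, n(Fe2+) in the aliquot = 5/1 × 2.375 × 10^-3 = 0.01188 mol
[Fe2+]_dilute = 0.01188 / 0.05000 = 0.2375 mol/L
Dilution factor = 100.0 / 20.18 = 4.955
[Fe2+]_stock = 0.2375 × 4.955 = 1.177 mol/L

1.177 M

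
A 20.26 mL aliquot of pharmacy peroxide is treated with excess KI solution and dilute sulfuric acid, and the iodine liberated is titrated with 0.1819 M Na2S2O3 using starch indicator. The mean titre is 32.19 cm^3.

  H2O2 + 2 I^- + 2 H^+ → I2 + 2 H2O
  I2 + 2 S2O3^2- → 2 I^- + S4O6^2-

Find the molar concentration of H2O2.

0.1445 M

n(S2O3^2-) = 0.03219 × 0.1819 = 5.855 × 10^-3 mol
n(I2) = n(S2O3^2-)/2 = 2.928 × 10^-3 mol
n(H2O2) in the aliquot = 2.928 × 10^-3 mol (1:1 ratio)
[H2O2] = 2.928 × 10^-3 / 0.02026 = 0.1445 mol/L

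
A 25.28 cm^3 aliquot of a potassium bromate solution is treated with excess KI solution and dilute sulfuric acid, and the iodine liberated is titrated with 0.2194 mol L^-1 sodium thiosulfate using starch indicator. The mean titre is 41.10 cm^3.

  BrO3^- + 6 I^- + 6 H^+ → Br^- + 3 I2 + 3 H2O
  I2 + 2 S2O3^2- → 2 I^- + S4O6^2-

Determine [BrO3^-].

n(S2O3^2-) = 0.04110 × 0.2194 = 9.017 × 10^-3 mol
n(I2) = n(S2O3^2-)/2 = 4.509 × 10^-3 mol
From the 1:3 ratio, n(BrO3^-) in the aliquot = 1/3 × 4.509 × 10^-3 = 1.503 × 10^-3 mol
[BrO3^-] = 1.503 × 10^-3 / 0.02528 = 0.05945 mol/L

0.05945 mol/L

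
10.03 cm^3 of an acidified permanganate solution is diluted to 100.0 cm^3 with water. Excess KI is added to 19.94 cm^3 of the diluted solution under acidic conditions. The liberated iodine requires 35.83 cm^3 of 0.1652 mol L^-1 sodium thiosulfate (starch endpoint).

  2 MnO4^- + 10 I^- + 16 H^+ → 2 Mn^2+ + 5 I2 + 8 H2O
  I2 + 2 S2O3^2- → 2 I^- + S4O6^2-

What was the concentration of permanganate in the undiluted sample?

n(S2O3^2-) = 0.03583 × 0.1652 = 5.919 × 10^-3 mol
n(I2) = n(S2O3^2-)/2 = 2.960 × 10^-3 mol
From the 2:5 ratio, n(MnO4^-) in the aliquot = 2/5 × 2.960 × 10^-3 = 1.184 × 10^-3 mol
[MnO4^-]_dilute = 1.184 × 10^-3 / 0.01994 = 0.05937 mol/L
[MnO4^-]_original = 0.05937 × 100.0/10.03 = 0.5919 mol/L

0.5919 mol/L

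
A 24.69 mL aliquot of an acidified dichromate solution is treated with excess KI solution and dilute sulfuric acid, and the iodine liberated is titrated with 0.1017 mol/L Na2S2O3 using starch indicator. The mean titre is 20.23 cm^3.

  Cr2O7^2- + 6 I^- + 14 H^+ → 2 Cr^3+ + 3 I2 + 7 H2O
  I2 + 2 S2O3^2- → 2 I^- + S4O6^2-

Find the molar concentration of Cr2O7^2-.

n(S2O3^2-) = 0.02023 × 0.1017 = 2.057 × 10^-3 mol
n(I2) = n(S2O3^2-)/2 = 1.029 × 10^-3 mol
From the 1:3 ratio, n(Cr2O7^2-) in the aliquot = 1/3 × 1.029 × 10^-3 = 3.429 × 10^-4 mol
[Cr2O7^2-] = 3.429 × 10^-4 / 0.02469 = 0.01389 mol/L

0.01389 mol/L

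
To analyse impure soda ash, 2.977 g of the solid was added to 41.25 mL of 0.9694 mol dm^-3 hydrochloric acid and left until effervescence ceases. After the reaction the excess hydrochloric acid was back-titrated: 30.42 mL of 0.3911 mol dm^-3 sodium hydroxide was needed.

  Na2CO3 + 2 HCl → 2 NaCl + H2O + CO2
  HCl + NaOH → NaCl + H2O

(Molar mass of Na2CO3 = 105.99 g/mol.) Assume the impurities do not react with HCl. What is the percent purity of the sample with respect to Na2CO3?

50.01 %

n(HCl) added = 0.04125 × 0.9694 = 0.03999 mol
n(NaOH) used in back-titration = 0.03042 × 0.3911 = 0.01190 mol
n(HCl) left over = 0.01190 mol (1:1 ratio)
n(HCl) consumed by analyte = 0.03999 − 0.01190 = 0.02809 mol
From the 1:2 ratio, n(Na2CO3) = 1/2 × 0.02809 = 0.01405 mol
mass of Na2CO3 = 0.01405 × 105.99 = 1.489 g
% Na2CO3 = 1.489 / 2.977 × 100 = 50.01 %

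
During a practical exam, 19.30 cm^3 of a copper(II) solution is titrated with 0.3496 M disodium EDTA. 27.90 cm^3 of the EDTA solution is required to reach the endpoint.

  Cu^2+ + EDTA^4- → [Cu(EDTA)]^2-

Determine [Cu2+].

n(EDTA) = 0.02790 L × 0.3496 mol/L = 9.754 × 10^-3 mol
n(Cu2+) = 9.754 × 10^-3 mol (1:1 mole ratio)
[Cu2+] = 9.754 × 10^-3 mol / 0.01930 L = 0.5054 mol/L

0.5054 M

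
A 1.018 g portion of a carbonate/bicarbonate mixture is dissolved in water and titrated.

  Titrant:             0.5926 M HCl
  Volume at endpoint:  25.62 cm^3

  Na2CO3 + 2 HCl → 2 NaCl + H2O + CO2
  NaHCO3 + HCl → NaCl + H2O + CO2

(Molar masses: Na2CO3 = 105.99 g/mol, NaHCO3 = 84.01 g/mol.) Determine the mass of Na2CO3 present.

n(HCl) = 0.02562 × 0.5926 = 0.01518 mol
Let x = n(Na2CO3), y = n(NaHCO3).
Titrant: 2x + 1y = 0.01518;  mass: 105.99x + 84.01y = 1.018
Solving, x = 4.151 × 10^-3 mol, y = 6.881 × 10^-3 mol
mass of Na2CO3 = 4.151 × 10^-3 × 105.99 = 0.4399 g

0.4399 g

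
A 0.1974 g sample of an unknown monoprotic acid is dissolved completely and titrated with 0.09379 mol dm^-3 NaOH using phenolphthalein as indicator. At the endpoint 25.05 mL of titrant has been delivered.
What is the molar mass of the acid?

n(NaOH) = 0.02505 L × 0.09379 mol/L = 2.349 × 10^-3 mol
n(HA) = 2.349 × 10^-3 mol (1:1 ratio)
M = m / n = 0.1974 g / 2.349 × 10^-3 mol = 84.02 g/mol

84.02 g/mol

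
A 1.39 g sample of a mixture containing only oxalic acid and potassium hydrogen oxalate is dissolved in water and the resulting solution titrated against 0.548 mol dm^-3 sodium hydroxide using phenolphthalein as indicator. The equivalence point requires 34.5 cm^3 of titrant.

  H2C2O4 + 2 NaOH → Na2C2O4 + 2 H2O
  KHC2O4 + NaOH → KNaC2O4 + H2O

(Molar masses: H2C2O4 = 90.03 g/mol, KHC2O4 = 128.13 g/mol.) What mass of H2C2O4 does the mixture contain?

0.559 g

n(NaOH) = 0.0345 × 0.548 = 0.0189 mol
Let x = n(H2C2O4), y = n(KHC2O4).
Titrant: 2x + 1y = 0.0189;  mass: 90.03x + 128.13y = 1.39
Solving, x = 6.21 × 10^-3 mol, y = 6.48 × 10^-3 mol
mass of H2C2O4 = 6.21 × 10^-3 × 90.03 = 0.559 g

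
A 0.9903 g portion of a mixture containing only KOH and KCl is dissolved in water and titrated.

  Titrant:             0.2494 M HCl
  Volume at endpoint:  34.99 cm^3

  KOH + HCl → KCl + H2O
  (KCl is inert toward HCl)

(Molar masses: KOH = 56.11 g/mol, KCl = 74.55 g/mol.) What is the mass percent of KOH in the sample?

49.44 %

n(HCl) = 0.03499 × 0.2494 = 8.727 × 10^-3 mol
Let x = n(KOH), y = n(KCl).
Titrant: 1x = 8.727 × 10^-3;  mass: 56.11x + 74.55y = 0.9903
Solving, x = 8.727 × 10^-3 mol, y = 6.716 × 10^-3 mol
mass of KOH = 8.727 × 10^-3 × 56.11 = 0.4896 g
% KOH = 0.4896 / 0.9903 × 100 = 49.44 %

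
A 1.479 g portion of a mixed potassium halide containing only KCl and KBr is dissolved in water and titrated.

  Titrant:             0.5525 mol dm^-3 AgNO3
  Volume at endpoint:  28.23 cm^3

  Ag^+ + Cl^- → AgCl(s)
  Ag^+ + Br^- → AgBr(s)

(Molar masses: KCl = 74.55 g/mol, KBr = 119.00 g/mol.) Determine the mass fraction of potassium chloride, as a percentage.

42.76 %

n(AgNO3) = 0.02823 × 0.5525 = 0.01560 mol
Let x = n(KCl), y = n(KBr).
Titrant: 1x + 1y = 0.01560;  mass: 74.55x + 119.00y = 1.479
Solving, x = 8.483 × 10^-3 mol, y = 7.114 × 10^-3 mol
mass of KCl = 8.483 × 10^-3 × 74.55 = 0.6324 g
% KCl = 0.6324 / 1.479 × 100 = 42.76 %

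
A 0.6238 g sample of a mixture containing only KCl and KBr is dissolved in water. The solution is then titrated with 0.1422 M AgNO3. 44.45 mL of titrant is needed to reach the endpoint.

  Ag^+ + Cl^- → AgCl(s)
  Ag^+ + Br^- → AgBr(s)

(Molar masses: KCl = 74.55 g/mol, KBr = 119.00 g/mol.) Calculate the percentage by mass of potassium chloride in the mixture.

n(AgNO3) = 0.04445 × 0.1422 = 6.321 × 10^-3 mol
Let x = n(KCl), y = n(KBr).
Titrant: 1x + 1y = 6.321 × 10^-3;  mass: 74.55x + 119.00y = 0.6238
Solving, x = 2.888 × 10^-3 mol, y = 3.433 × 10^-3 mol
mass of KCl = 2.888 × 10^-3 × 74.55 = 0.2153 g
% KCl = 0.2153 / 0.6238 × 100 = 34.51 %

34.51 %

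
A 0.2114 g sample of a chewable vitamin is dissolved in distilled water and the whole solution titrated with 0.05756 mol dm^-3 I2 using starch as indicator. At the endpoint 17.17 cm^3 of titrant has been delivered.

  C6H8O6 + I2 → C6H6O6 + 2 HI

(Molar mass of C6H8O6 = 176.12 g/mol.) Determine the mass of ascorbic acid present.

0.1741 g

n(I2) = 0.01717 L × 0.05756 mol/L = 9.883 × 10^-4 mol
n(C6H8O6) = 9.883 × 10^-4 mol (1:1 ratio)
mass of C6H8O6 = 9.883 × 10^-4 × 176.12 g/mol = 0.1741 g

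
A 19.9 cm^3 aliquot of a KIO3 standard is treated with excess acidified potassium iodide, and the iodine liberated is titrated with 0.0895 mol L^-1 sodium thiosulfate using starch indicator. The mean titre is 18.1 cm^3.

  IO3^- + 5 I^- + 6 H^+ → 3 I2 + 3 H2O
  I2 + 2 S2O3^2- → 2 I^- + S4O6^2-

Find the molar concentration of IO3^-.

0.0136 mol/L

n(S2O3^2-) = 0.0181 × 0.0895 = 1.62 × 10^-3 mol
n(I2) = n(S2O3^2-)/2 = 8.10 × 10^-4 mol
From the 1:3 ratio, n(IO3^-) in the aliquot = 1/3 × 8.10 × 10^-4 = 2.70 × 10^-4 mol
[IO3^-] = 2.70 × 10^-4 / 0.0199 = 0.0136 mol/L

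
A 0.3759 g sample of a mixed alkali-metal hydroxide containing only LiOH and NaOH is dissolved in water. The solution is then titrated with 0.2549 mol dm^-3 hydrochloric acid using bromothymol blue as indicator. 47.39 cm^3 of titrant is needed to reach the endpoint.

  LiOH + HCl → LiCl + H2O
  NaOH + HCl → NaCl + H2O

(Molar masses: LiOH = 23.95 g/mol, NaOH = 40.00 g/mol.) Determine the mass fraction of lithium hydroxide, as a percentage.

n(HCl) = 0.04739 × 0.2549 = 0.01208 mol
Let x = n(LiOH), y = n(NaOH).
Titrant: 1x + 1y = 0.01208;  mass: 23.95x + 40.00y = 0.3759
Solving, x = 6.685 × 10^-3 mol, y = 5.395 × 10^-3 mol
mass of LiOH = 6.685 × 10^-3 × 23.95 = 0.1601 g
% LiOH = 0.1601 / 0.3759 × 100 = 42.59 %

42.59 %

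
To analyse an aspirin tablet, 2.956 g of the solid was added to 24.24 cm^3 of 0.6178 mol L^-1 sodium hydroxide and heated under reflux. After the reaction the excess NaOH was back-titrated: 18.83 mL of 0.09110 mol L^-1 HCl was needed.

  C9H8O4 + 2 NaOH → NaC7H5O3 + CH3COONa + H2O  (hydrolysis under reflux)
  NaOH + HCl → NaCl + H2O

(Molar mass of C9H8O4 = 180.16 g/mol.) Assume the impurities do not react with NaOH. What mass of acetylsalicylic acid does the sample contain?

1.194 g

n(NaOH) added = 0.02424 × 0.6178 = 0.01498 mol
n(HCl) used in back-titration = 0.01883 × 0.09110 = 1.715 × 10^-3 mol
n(NaOH) left over = 1.715 × 10^-3 mol (1:1 ratio)
n(NaOH) consumed by analyte = 0.01498 − 1.715 × 10^-3 = 0.01326 mol
From the 1:2 ratio, n(C9H8O4) = 1/2 × 0.01326 = 6.630 × 10^-3 mol
mass of C9H8O4 = 6.630 × 10^-3 × 180.16 = 1.194 g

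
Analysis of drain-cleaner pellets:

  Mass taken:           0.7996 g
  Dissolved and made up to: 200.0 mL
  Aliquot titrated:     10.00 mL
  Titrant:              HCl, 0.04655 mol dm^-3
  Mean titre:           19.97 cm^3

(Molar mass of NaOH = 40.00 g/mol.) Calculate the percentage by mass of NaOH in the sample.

NaOH + HCl → NaCl + H2O
n(HCl) per titration = 0.01997 × 0.04655 = 9.296 × 10^-4 mol
n(NaOH) in each aliquot = 9.296 × 10^-4 mol (1:1 ratio)
n(NaOH) in the whole flask = 9.296 × 10^-4 × 200.0/10.00 = 0.01859 mol
mass of NaOH = 0.01859 × 40.00 = 0.7437 g
% NaOH = 0.7437 / 0.7996 × 100 = 93.01 %

93.01 %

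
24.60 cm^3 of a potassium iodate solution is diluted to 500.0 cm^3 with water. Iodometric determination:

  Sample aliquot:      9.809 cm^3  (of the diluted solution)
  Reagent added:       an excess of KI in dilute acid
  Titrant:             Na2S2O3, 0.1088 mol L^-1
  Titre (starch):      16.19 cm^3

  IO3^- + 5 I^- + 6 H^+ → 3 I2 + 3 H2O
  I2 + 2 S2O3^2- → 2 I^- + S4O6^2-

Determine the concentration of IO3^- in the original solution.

n(S2O3^2-) = 0.01619 × 0.1088 = 1.761 × 10^-3 mol
n(I2) = n(S2O3^2-)/2 = 8.807 × 10^-4 mol
From the 1:3 ratio, n(IO3^-) in the aliquot = 1/3 × 8.807 × 10^-4 = 2.936 × 10^-4 mol
[IO3^-]_dilute = 2.936 × 10^-4 / 0.009809 = 0.02993 mol/L
[IO3^-]_original = 0.02993 × 500.0/24.60 = 0.6083 mol/L

0.6083 mol/L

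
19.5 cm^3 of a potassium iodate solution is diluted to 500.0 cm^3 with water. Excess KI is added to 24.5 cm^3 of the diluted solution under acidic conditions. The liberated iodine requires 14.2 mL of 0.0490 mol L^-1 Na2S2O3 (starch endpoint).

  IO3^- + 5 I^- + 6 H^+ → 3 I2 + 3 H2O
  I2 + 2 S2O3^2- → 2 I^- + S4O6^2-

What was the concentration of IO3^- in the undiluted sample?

0.121 mol/L

n(S2O3^2-) = 0.0142 × 0.0490 = 6.96 × 10^-4 mol
n(I2) = n(S2O3^2-)/2 = 3.48 × 10^-4 mol
From the 1:3 ratio, n(IO3^-) in the aliquot = 1/3 × 3.48 × 10^-4 = 1.16 × 10^-4 mol
[IO3^-]_dilute = 1.16 × 10^-4 / 0.0245 = 0.00473 mol/L
[IO3^-]_original = 0.00473 × 500.0/19.5 = 0.121 mol/L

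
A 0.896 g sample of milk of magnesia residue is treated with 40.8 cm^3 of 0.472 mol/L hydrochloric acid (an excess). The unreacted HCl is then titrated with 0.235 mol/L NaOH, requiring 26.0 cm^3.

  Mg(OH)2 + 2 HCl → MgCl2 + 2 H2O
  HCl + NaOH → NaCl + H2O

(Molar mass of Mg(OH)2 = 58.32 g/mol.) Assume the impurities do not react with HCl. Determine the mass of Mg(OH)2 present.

0.383 g

n(HCl) added = 0.0408 × 0.472 = 0.0193 mol
n(NaOH) used in back-titration = 0.0260 × 0.235 = 6.11 × 10^-3 mol
n(HCl) left over = 6.11 × 10^-3 mol (1:1 ratio)
n(HCl) consumed by analyte = 0.0193 − 6.11 × 10^-3 = 0.0131 mol
From the 1:2 ratio, n(Mg(OH)2) = 1/2 × 0.0131 = 6.57 × 10^-3 mol
mass of Mg(OH)2 = 6.57 × 10^-3 × 58.32 = 0.383 g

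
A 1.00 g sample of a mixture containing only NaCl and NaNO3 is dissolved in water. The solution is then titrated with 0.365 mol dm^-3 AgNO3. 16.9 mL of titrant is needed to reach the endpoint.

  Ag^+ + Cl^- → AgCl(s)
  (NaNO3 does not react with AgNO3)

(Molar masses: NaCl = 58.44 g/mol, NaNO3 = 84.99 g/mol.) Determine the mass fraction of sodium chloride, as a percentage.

36.0 %

n(AgNO3) = 0.0169 × 0.365 = 6.17 × 10^-3 mol
Let x = n(NaCl), y = n(NaNO3).
Titrant: 1x = 6.17 × 10^-3;  mass: 58.44x + 84.99y = 1.00
Solving, x = 6.17 × 10^-3 mol, y = 7.52 × 10^-3 mol
mass of NaCl = 6.17 × 10^-3 × 58.44 = 0.360 g
% NaCl = 0.360 / 1.00 × 100 = 36.0 %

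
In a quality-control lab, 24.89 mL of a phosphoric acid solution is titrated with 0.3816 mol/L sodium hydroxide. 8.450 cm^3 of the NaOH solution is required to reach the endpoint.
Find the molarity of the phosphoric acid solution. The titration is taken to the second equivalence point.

0.06478 mol/L

H3PO4 + 2 NaOH → Na2HPO4 + 2 H2O
n(NaOH) = 0.008450 L × 0.3816 mol/L = 3.225 × 10^-3 mol
From the 1:2 mole ratio, n(H3PO4) = 1/2 × 3.225 × 10^-3 = 1.612 × 10^-3 mol
[H3PO4] = 1.612 × 10^-3 mol / 0.02489 L = 0.06478 mol/L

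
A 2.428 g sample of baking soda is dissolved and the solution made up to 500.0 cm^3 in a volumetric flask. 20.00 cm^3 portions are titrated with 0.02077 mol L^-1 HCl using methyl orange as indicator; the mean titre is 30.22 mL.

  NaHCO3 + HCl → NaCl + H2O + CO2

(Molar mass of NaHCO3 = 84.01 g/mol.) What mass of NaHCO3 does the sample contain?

n(HCl) per titration = 0.03022 × 0.02077 = 6.277 × 10^-4 mol
n(NaHCO3) in each aliquot = 6.277 × 10^-4 mol (1:1 ratio)
n(NaHCO3) in the whole flask = 6.277 × 10^-4 × 500.0/20.00 = 0.01569 mol
mass of NaHCO3 = 0.01569 × 84.01 = 1.318 g

1.318 g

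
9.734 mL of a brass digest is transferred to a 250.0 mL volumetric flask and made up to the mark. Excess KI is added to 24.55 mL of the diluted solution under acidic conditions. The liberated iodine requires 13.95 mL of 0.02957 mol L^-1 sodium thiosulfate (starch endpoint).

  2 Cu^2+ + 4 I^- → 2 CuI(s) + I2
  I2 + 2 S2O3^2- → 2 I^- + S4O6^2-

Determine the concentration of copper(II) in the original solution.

0.4315 mol/L

n(S2O3^2-) = 0.01395 × 0.02957 = 4.125 × 10^-4 mol
n(I2) = n(S2O3^2-)/2 = 2.063 × 10^-4 mol
From the 2:1 ratio, n(Cu2+) in the aliquot = 2/1 × 2.063 × 10^-4 = 4.125 × 10^-4 mol
[Cu2+]_dilute = 4.125 × 10^-4 / 0.02455 = 0.01680 mol/L
[Cu2+]_original = 0.01680 × 250.0/9.734 = 0.4315 mol/L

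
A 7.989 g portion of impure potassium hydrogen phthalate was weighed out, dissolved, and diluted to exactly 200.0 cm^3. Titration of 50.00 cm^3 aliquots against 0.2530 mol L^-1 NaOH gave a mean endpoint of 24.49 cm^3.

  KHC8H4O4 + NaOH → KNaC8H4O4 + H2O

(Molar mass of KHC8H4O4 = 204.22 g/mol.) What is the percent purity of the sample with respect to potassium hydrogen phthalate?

n(NaOH) per titration = 0.02449 × 0.2530 = 6.196 × 10^-3 mol
n(KHC8H4O4) in each aliquot = 6.196 × 10^-3 mol (1:1 ratio)
n(KHC8H4O4) in the whole flask = 6.196 × 10^-3 × 200.0/50.00 = 0.02478 mol
mass of KHC8H4O4 = 0.02478 × 204.22 = 5.061 g
% KHC8H4O4 = 5.061 / 7.989 × 100 = 63.35 %

63.35 %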